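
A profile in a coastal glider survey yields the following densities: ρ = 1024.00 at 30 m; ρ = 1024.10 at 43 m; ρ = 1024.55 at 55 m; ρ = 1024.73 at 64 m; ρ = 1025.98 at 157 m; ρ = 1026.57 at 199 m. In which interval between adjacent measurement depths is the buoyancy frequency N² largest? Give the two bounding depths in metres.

43–55 m

Compute the density gradient over each adjacent pair:
  30–43 m: Δρ/Δz = 0.10/13 = 7.7 × 10⁻³ kg m⁻⁴
  43–55 m: Δρ/Δz = 0.45/12 = 0.037 kg m⁻⁴
  55–64 m: Δρ/Δz = 0.18/9 = 0.020 kg m⁻⁴
  64–157 m: Δρ/Δz = 1.25/93 = 0.013 kg m⁻⁴
  157–199 m: Δρ/Δz = 0.59/42 = 0.014 kg m⁻⁴
The largest gradient is in the 43–55 m interval — the pycnocline.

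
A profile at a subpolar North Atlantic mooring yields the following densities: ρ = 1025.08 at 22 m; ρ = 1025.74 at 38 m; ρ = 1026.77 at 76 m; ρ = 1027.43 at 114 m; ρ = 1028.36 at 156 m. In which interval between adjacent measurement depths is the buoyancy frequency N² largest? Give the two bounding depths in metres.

22–38 m

Compute the density gradient over each adjacent pair:
  22–38 m: Δρ/Δz = 0.66/16 = 0.041 kg m⁻⁴
  38–76 m: Δρ/Δz = 1.03/38 = 0.027 kg m⁻⁴
  76–114 m: Δρ/Δz = 0.66/38 = 0.017 kg m⁻⁴
  114–156 m: Δρ/Δz = 0.93/42 = 0.022 kg m⁻⁴
The largest gradient is in the 22–38 m interval — the pycnocline.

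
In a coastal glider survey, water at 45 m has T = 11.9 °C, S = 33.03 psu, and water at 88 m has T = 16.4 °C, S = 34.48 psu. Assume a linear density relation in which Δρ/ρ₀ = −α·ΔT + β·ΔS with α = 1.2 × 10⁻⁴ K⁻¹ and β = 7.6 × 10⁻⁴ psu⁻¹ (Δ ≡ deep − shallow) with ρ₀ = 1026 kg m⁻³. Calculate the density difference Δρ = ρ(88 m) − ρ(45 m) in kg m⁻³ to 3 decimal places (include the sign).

+0.577 kg m⁻³

ΔT = +4.5 K, ΔS = +1.45 psu (deep − shallow).
Δρ/ρ₀ = −(1.2 × 10⁻⁴)(+4.5) + (7.6 × 10⁻⁴)(+1.45) = 5.62 × 10⁻⁴.
Δρ = 1026 × (5.62 × 10⁻⁴) = +0.577 kg m⁻³.
Positive Δρ: denser below, stable.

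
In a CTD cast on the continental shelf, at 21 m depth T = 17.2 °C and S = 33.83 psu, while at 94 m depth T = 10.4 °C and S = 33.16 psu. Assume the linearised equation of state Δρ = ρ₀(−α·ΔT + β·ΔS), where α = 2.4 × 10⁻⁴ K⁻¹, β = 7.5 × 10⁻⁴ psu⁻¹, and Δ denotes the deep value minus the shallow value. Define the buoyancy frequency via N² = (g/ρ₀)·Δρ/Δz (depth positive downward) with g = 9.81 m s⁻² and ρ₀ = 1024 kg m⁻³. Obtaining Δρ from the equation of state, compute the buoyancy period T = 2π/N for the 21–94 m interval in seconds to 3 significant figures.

ΔT = -6.8 K, ΔS = -0.67 psu (deep − shallow).
Δρ/ρ₀ = −αΔT + βΔS = 1.632 × 10⁻³ − 5.025 × 10⁻⁴ = 1.1295 × 10⁻³, so Δρ ≈ 1.157 kg m⁻³.
N² = (g/ρ₀)·Δρ/Δz = g·(Δρ/ρ₀)/Δz = 9.81 × 1.1295 × 10⁻³ / 73 = 1.5179 × 10⁻⁴ s⁻².
N = √(1.5179 × 10⁻⁴) = 0.012320 rad s⁻¹ → T = 2π/N = 510.00 s ≈ 510 s.

510 s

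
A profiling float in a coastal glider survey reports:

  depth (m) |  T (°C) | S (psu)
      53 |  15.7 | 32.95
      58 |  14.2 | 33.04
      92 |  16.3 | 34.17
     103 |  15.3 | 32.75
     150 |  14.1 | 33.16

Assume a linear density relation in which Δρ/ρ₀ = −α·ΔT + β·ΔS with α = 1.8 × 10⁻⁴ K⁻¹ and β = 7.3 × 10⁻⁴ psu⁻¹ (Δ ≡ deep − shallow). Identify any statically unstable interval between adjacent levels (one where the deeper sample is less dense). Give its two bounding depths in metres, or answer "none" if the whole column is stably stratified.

Evaluate Δρ/ρ₀ = −αΔT + βΔS across each adjacent pair:
  53–58 m: −αΔT+βΔS = −(1.8 × 10⁻⁴)(-1.5)+(7.3 × 10⁻⁴)(+0.09) = 3.4 × 10⁻⁴ → stable
  58–92 m: −αΔT+βΔS = −(1.8 × 10⁻⁴)(+2.1)+(7.3 × 10⁻⁴)(+1.13) = 4.5 × 10⁻⁴ → stable
  92–103 m: −αΔT+βΔS = −(1.8 × 10⁻⁴)(-1.0)+(7.3 × 10⁻⁴)(-1.42) = -8.6 × 10⁻⁴ → UNSTABLE
  103–150 m: −αΔT+βΔS = −(1.8 × 10⁻⁴)(-1.2)+(7.3 × 10⁻⁴)(+0.41) = 5.2 × 10⁻⁴ → stable
The 92–103 m interval has Δρ < 0: lighter water underlies denser water.

92–103 m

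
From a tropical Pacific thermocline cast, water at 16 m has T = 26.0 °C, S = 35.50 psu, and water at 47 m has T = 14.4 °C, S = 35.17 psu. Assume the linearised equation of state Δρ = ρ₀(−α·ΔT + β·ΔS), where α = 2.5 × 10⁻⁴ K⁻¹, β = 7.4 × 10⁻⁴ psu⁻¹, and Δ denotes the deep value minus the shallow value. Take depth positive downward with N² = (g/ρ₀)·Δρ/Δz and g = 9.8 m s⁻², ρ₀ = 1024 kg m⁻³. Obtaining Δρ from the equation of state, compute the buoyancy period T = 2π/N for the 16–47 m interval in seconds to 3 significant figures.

ΔT = -11.6 K, ΔS = -0.33 psu (deep − shallow).
Δρ/ρ₀ = −αΔT + βΔS = 2.90 × 10⁻³ − 2.442 × 10⁻⁴ = 2.6558 × 10⁻³, so Δρ ≈ 2.720 kg m⁻³.
N² = (g/ρ₀)·Δρ/Δz = g·(Δρ/ρ₀)/Δz = 9.8 × 2.6558 × 10⁻³ / 31 = 8.3958 × 10⁻⁴ s⁻².
N = √(8.3958 × 10⁻⁴) = 0.028976 rad s⁻¹ → T = 2π/N = 216.84 s ≈ 217 s.

217 s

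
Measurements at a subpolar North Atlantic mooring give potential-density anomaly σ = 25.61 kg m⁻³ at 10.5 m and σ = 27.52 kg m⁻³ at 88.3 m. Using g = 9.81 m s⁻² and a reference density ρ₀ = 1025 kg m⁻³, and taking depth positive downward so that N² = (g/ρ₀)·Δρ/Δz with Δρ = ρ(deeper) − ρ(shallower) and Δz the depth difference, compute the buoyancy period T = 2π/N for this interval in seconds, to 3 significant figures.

410 s

Δρ = 1027.52 − 1025.61 = 1.91 kg m⁻³ over Δz = 88.3 − 10.5 = 77.8 m.
N² = (9.81/1025) × (1.91/77.8) = 2.3496 × 10⁻⁴ s⁻².
N = √(2.3496 × 10⁻⁴) = 0.015328 rad s⁻¹, so T = 2π/N = 409.92 s ≈ 410 s.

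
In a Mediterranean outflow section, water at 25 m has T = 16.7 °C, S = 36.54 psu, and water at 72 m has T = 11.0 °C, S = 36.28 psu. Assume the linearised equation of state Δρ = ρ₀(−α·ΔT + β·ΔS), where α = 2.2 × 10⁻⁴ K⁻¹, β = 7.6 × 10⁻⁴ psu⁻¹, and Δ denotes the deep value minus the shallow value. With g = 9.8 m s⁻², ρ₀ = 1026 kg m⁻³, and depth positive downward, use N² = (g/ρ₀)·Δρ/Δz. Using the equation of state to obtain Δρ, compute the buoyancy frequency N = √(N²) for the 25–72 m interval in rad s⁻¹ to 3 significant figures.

0.0148 rad s⁻¹

ΔT = -5.7 K, ΔS = -0.26 psu (deep − shallow).
Δρ/ρ₀ = −αΔT + βΔS = 1.254 × 10⁻³ − 1.976 × 10⁻⁴ = 1.0564 × 10⁻³, so Δρ ≈ 1.084 kg m⁻³.
N² = (g/ρ₀)·Δρ/Δz = g·(Δρ/ρ₀)/Δz = 9.8 × 1.0564 × 10⁻³ / 47 = 2.2027 × 10⁻⁴ s⁻².
N = √(2.2027 × 10⁻⁴) = 0.014841 rad s⁻¹ ≈ 0.0148 rad s⁻¹.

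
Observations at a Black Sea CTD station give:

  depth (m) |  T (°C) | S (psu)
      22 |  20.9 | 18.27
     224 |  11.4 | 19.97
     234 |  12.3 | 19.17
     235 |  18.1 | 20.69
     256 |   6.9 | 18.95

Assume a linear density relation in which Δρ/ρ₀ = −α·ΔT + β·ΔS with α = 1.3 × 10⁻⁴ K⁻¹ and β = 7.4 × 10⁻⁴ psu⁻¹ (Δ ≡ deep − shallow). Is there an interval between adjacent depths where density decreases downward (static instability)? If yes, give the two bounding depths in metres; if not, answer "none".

224–234 m

Evaluate Δρ/ρ₀ = −αΔT + βΔS across each adjacent pair:
  22–224 m: −αΔT+βΔS = −(1.3 × 10⁻⁴)(-9.5)+(7.4 × 10⁻⁴)(+1.70) = 2.5 × 10⁻³ → stable
  224–234 m: −αΔT+βΔS = −(1.3 × 10⁻⁴)(+0.9)+(7.4 × 10⁻⁴)(-0.80) = -7.1 × 10⁻⁴ → UNSTABLE
  234–235 m: −αΔT+βΔS = −(1.3 × 10⁻⁴)(+5.8)+(7.4 × 10⁻⁴)(+1.52) = 3.7 × 10⁻⁴ → stable
  235–256 m: −αΔT+βΔS = −(1.3 × 10⁻⁴)(-11.2)+(7.4 × 10⁻⁴)(-1.74) = 1.7 × 10⁻⁴ → stable
The 224–234 m interval has Δρ < 0: lighter water underlies denser water.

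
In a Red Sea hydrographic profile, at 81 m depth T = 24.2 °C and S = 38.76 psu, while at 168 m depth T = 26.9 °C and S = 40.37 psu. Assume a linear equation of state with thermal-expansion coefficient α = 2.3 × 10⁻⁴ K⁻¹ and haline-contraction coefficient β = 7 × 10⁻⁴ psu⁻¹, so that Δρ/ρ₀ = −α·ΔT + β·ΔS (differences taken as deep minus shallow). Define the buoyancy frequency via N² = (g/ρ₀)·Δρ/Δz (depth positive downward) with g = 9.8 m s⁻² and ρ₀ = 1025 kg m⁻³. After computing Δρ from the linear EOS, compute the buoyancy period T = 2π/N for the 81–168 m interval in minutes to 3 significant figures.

13.9 min

ΔT = +2.7 K, ΔS = +1.61 psu (deep − shallow).
Δρ/ρ₀ = −αΔT + βΔS = -6.21 × 10⁻⁴ + 1.127 × 10⁻³ = 5.06 × 10⁻⁴, so Δρ ≈ 0.5186 kg m⁻³.
N² = (g/ρ₀)·Δρ/Δz = g·(Δρ/ρ₀)/Δz = 9.8 × 5.06 × 10⁻⁴ / 87 = 5.6998 × 10⁻⁵ s⁻².
N = √(5.6998 × 10⁻⁵) = 7.5497 × 10⁻³ rad s⁻¹ → T = 2π/N = 832.24 s = 13.871 min ≈ 13.9 min.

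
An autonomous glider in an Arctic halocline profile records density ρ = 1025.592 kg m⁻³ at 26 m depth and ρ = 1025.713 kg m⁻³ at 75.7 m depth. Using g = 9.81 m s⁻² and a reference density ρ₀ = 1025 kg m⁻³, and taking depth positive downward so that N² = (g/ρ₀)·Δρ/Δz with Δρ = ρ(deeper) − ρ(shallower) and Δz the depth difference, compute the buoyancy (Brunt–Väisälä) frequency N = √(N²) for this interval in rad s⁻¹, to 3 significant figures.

4.83 × 10⁻³ rad s⁻¹

Δρ = 1025.713 − 1025.592 = 0.121 kg m⁻³ over Δz = 75.7 − 26 = 49.7 m.
N² = (9.81/1025) × (0.121/49.7) = 2.3301 × 10⁻⁵ s⁻².
N = √(2.3301 × 10⁻⁵) = 4.8271 × 10⁻³ rad s⁻¹ ≈ 4.83 × 10⁻³ rad s⁻¹.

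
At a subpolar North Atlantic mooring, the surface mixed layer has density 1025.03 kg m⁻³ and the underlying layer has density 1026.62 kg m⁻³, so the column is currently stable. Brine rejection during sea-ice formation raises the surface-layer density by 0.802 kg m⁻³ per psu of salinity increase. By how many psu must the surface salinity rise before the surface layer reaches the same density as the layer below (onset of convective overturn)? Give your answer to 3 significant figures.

1.98 psu

Density deficit of the surface layer: 1026.62 − 1025.03 = 1.59 kg m⁻³.
Required change = 1.59 / 0.802 = 1.98 psu.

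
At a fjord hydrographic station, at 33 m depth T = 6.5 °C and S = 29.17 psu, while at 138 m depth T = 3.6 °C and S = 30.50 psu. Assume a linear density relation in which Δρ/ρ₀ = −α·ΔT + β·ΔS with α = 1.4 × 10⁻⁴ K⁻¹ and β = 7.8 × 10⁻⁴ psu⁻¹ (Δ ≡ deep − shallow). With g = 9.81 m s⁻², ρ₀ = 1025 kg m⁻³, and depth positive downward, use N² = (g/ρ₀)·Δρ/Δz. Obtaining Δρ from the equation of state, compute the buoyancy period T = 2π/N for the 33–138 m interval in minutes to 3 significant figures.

ΔT = -2.9 K, ΔS = +1.33 psu (deep − shallow).
Δρ/ρ₀ = −αΔT + βΔS = 4.06 × 10⁻⁴ + 1.0374 × 10⁻³ = 1.4434 × 10⁻³, so Δρ ≈ 1.479 kg m⁻³.
N² = (g/ρ₀)·Δρ/Δz = g·(Δρ/ρ₀)/Δz = 9.81 × 1.4434 × 10⁻³ / 105 = 1.3485 × 10⁻⁴ s⁻².
N = √(1.3485 × 10⁻⁴) = 0.011612 rad s⁻¹ → T = 2π/N = 541.09 s = 9.0182 min ≈ 9.02 min.

9.02 min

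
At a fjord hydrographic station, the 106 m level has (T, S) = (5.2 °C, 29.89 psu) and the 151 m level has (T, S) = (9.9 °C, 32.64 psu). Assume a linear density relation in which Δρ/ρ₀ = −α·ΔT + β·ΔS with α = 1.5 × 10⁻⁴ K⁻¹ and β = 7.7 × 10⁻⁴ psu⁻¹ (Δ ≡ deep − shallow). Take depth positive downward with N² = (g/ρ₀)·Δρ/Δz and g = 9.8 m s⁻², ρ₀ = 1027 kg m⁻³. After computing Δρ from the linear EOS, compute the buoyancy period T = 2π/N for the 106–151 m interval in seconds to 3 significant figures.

ΔT = +4.7 K, ΔS = +2.75 psu (deep − shallow).
Δρ/ρ₀ = −αΔT + βΔS = -7.05 × 10⁻⁴ + 2.1175 × 10⁻³ = 1.4125 × 10⁻³, so Δρ ≈ 1.451 kg m⁻³.
N² = (g/ρ₀)·Δρ/Δz = g·(Δρ/ρ₀)/Δz = 9.8 × 1.4125 × 10⁻³ / 45 = 3.0761 × 10⁻⁴ s⁻².
N = √(3.0761 × 10⁻⁴) = 0.017539 rad s⁻¹ → T = 2π/N = 358.24 s ≈ 358 s.

358 s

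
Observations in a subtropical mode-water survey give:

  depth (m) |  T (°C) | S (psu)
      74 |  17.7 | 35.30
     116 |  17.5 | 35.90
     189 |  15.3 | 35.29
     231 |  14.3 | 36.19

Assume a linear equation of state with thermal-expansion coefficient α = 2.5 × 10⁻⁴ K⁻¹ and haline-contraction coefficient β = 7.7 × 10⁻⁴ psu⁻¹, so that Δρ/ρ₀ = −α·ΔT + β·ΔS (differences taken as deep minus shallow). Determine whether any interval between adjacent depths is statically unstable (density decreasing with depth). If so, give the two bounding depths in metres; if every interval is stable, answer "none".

none

Evaluate Δρ/ρ₀ = −αΔT + βΔS across each adjacent pair:
  74–116 m: −αΔT+βΔS = −(2.5 × 10⁻⁴)(-0.2)+(7.7 × 10⁻⁴)(+0.60) = 5.1 × 10⁻⁴ → stable
  116–189 m: −αΔT+βΔS = −(2.5 × 10⁻⁴)(-2.2)+(7.7 × 10⁻⁴)(-0.61) = 8.0 × 10⁻⁵ → stable
  189–231 m: −αΔT+βΔS = −(2.5 × 10⁻⁴)(-1.0)+(7.7 × 10⁻⁴)(+0.90) = 9.4 × 10⁻⁴ → stable
Every interval has Δρ > 0: the column is stably stratified throughout.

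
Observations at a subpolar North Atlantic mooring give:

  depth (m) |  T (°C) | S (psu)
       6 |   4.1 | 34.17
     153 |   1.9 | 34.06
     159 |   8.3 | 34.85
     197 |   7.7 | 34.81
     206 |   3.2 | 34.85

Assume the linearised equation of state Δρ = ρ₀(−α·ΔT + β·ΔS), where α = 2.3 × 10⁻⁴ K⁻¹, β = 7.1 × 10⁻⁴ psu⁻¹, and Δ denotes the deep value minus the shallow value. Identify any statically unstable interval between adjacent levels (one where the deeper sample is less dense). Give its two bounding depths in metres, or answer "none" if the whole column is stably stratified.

153–159 m

Evaluate Δρ/ρ₀ = −αΔT + βΔS across each adjacent pair:
  6–153 m: −αΔT+βΔS = −(2.3 × 10⁻⁴)(-2.2)+(7.1 × 10⁻⁴)(-0.11) = 4.3 × 10⁻⁴ → stable
  153–159 m: −αΔT+βΔS = −(2.3 × 10⁻⁴)(+6.4)+(7.1 × 10⁻⁴)(+0.79) = -9.1 × 10⁻⁴ → UNSTABLE
  159–197 m: −αΔT+βΔS = −(2.3 × 10⁻⁴)(-0.6)+(7.1 × 10⁻⁴)(-0.04) = 1.1 × 10⁻⁴ → stable
  197–206 m: −αΔT+βΔS = −(2.3 × 10⁻⁴)(-4.5)+(7.1 × 10⁻⁴)(+0.04) = 1.1 × 10⁻³ → stable
The 153–159 m interval has Δρ < 0: lighter water underlies denser water.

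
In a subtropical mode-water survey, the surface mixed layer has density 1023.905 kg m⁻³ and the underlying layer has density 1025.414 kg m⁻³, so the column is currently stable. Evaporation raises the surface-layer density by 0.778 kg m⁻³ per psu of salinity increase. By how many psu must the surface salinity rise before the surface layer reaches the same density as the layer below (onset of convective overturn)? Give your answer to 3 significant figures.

1.94 psu

Density deficit of the surface layer: 1025.414 − 1023.905 = 1.509 kg m⁻³.
Required change = 1.509 / 0.778 = 1.94 psu.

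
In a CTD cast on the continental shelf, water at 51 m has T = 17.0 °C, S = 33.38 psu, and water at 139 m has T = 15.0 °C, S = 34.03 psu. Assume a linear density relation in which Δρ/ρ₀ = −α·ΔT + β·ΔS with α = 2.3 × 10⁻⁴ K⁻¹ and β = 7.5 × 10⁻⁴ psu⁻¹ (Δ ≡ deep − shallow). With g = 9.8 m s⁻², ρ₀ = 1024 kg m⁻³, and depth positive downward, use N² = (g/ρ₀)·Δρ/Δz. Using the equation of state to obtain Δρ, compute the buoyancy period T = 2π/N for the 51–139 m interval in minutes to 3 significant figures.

ΔT = -2.0 K, ΔS = +0.65 psu (deep − shallow).
Δρ/ρ₀ = −αΔT + βΔS = 4.60 × 10⁻⁴ + 4.875 × 10⁻⁴ = 9.475 × 10⁻⁴, so Δρ ≈ 0.9702 kg m⁻³.
N² = (g/ρ₀)·Δρ/Δz = g·(Δρ/ρ₀)/Δz = 9.8 × 9.475 × 10⁻⁴ / 88 = 1.0552 × 10⁻⁴ s⁻².
N = √(1.0552 × 10⁻⁴) = 0.010272 rad s⁻¹ → T = 2π/N = 611.68 s = 10.195 min ≈ 10.2 min.

10.2 min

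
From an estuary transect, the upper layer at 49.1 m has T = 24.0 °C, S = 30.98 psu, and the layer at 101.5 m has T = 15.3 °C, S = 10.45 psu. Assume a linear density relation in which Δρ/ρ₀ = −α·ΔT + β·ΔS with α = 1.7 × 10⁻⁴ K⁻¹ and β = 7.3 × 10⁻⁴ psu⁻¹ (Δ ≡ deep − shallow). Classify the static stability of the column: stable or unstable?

ΔT = 15.3 − 24.0 = -8.7 K and ΔS = 10.45 − 30.98 = -20.53 psu (deep − shallow).
−αΔT = 1.479 × 10⁻³; βΔS = -0.0149869; sum Δρ/ρ₀ = -0.0135079.
Δρ/ρ₀ < 0, so Δρ < 0: deeper water is lighter → statically unstable; the column would overturn.

unstable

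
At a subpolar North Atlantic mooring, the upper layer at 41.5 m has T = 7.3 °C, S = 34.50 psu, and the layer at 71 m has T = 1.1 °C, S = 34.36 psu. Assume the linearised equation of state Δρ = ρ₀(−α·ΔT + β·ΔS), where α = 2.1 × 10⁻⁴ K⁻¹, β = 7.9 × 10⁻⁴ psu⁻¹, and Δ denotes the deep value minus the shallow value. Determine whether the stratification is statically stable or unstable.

stable

ΔT = 1.1 − 7.3 = -6.2 K and ΔS = 34.36 − 34.50 = -0.14 psu (deep − shallow).
−αΔT = 1.302 × 10⁻³; βΔS = -1.106 × 10⁻⁴; sum Δρ/ρ₀ = 1.1914 × 10⁻³.
Δρ/ρ₀ > 0, so Δρ > 0: deeper water is denser → statically stable.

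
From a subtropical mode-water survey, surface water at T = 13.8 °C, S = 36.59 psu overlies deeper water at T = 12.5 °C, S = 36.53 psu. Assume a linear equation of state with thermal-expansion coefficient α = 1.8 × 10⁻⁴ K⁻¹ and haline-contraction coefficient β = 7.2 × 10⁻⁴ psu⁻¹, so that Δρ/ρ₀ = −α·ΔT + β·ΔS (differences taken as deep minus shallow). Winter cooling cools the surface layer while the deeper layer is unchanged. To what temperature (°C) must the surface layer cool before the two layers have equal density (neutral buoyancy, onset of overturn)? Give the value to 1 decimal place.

12.7 °C

Neutral buoyancy requires Δρ = 0, i.e. −α(T_deep − T_surf′) + β(S_deep − S_surf) = 0.
T_surf′ = T_deep − (β/α)·ΔS = 12.5 − (7.2 × 10⁻⁴/1.8 × 10⁻⁴)·(-0.06) = 12.740 °C.
Cooling required: 13.8 − (12.740) = 1.060 °C.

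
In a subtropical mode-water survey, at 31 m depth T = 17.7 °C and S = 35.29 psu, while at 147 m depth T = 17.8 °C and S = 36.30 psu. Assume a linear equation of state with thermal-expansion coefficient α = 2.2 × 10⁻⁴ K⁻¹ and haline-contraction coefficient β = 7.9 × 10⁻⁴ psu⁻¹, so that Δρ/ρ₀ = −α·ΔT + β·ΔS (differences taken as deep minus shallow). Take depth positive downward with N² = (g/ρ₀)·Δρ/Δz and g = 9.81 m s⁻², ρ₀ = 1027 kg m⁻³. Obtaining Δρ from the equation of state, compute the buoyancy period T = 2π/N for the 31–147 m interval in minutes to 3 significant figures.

12.9 min

ΔT = +0.1 K, ΔS = +1.01 psu (deep − shallow).
Δρ/ρ₀ = −αΔT + βΔS = -2.20 × 10⁻⁵ + 7.979 × 10⁻⁴ = 7.759 × 10⁻⁴, so Δρ ≈ 0.7968 kg m⁻³.
N² = (g/ρ₀)·Δρ/Δz = g·(Δρ/ρ₀)/Δz = 9.81 × 7.759 × 10⁻⁴ / 116 = 6.5617 × 10⁻⁵ s⁻².
N = √(6.5617 × 10⁻⁵) = 8.1004 × 10⁻³ rad s⁻¹ → T = 2π/N = 775.66 s = 12.928 min ≈ 12.9 min.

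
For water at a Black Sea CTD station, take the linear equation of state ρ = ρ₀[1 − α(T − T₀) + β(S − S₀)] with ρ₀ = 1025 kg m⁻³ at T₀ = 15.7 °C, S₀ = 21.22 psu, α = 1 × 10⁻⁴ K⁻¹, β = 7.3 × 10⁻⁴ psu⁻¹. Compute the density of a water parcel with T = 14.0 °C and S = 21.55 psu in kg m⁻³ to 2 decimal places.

1025.42 kg m⁻³

T − T₀ = -1.7 K, S − S₀ = +0.33 psu.
Bracket = 1 − α·(-1.7) + β·(+0.33) = 1 + (4.109 × 10⁻⁴) = 1.0004109.
ρ = 1025 × 1.0004109 = 1025.42 kg m⁻³.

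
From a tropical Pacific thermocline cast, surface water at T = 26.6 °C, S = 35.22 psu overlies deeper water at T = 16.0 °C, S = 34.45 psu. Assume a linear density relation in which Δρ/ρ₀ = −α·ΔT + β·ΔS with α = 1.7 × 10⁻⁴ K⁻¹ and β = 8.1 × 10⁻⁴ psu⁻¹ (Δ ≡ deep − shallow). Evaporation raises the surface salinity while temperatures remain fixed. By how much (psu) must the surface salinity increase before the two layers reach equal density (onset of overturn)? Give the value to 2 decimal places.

1.45 psu

Neutral buoyancy requires −α(T_deep − T_surf) + β(S_deep − S_surf′) = 0.
S_surf′ = S_deep − (α/β)·ΔT = 34.45 − (1.7 × 10⁻⁴/8.1 × 10⁻⁴)·(-10.6) = 36.6747 psu.
Increase required: 36.6747 − 35.22 = 1.4547 psu.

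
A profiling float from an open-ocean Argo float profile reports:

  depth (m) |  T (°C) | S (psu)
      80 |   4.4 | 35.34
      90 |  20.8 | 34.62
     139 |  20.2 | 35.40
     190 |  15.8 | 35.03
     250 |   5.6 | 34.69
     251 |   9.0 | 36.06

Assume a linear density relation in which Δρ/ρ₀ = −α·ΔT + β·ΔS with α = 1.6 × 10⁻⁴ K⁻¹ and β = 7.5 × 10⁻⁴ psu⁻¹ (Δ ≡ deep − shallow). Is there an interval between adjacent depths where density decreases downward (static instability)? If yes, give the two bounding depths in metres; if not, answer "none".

80–90 m

Evaluate Δρ/ρ₀ = −αΔT + βΔS across each adjacent pair:
  80–90 m: −αΔT+βΔS = −(1.6 × 10⁻⁴)(+16.4)+(7.5 × 10⁻⁴)(-0.72) = -3.2 × 10⁻³ → UNSTABLE
  90–139 m: −αΔT+βΔS = −(1.6 × 10⁻⁴)(-0.6)+(7.5 × 10⁻⁴)(+0.78) = 6.8 × 10⁻⁴ → stable
  139–190 m: −αΔT+βΔS = −(1.6 × 10⁻⁴)(-4.4)+(7.5 × 10⁻⁴)(-0.37) = 4.3 × 10⁻⁴ → stable
  190–250 m: −αΔT+βΔS = −(1.6 × 10⁻⁴)(-10.2)+(7.5 × 10⁻⁴)(-0.34) = 1.4 × 10⁻³ → stable
  250–251 m: −αΔT+βΔS = −(1.6 × 10⁻⁴)(+3.4)+(7.5 × 10⁻⁴)(+1.37) = 4.8 × 10⁻⁴ → stable
The 80–90 m interval has Δρ < 0: lighter water underlies denser water.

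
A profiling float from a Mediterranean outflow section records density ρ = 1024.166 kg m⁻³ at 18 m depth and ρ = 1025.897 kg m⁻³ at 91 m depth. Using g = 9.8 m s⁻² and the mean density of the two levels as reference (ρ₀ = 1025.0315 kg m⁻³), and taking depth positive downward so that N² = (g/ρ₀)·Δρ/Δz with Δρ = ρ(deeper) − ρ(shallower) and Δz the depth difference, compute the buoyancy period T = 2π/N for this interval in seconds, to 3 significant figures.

417 s

Δρ = 1025.897 − 1024.166 = 1.731 kg m⁻³ over Δz = 91 − 18 = 73 m.
N² = (9.8/1025.0315) × (1.731/73) = 2.2671 × 10⁻⁴ s⁻².
N = √(2.2671 × 10⁻⁴) = 0.015057 rad s⁻¹, so T = 2π/N = 417.29 s ≈ 417 s.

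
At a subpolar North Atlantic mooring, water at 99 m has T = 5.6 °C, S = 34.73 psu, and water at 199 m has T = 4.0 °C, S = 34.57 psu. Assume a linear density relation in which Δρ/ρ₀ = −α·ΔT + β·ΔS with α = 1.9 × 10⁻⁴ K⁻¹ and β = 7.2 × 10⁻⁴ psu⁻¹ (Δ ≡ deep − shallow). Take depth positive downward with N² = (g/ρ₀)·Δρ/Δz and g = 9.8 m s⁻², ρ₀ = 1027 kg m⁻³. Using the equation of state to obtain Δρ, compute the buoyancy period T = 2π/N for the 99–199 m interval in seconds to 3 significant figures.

ΔT = -1.6 K, ΔS = -0.16 psu (deep − shallow).
Δρ/ρ₀ = −αΔT + βΔS = 3.04 × 10⁻⁴ − 1.152 × 10⁻⁴ = 1.888 × 10⁻⁴, so Δρ ≈ 0.1939 kg m⁻³.
N² = (g/ρ₀)·Δρ/Δz = g·(Δρ/ρ₀)/Δz = 9.8 × 1.888 × 10⁻⁴ / 100 = 1.8502 × 10⁻⁵ s⁻².
N = √(1.8502 × 10⁻⁵) = 4.3014 × 10⁻³ rad s⁻¹ → T = 2π/N = 1.4607 × 10³ s ≈ 1.46 × 10³ s.

1.46 × 10³ s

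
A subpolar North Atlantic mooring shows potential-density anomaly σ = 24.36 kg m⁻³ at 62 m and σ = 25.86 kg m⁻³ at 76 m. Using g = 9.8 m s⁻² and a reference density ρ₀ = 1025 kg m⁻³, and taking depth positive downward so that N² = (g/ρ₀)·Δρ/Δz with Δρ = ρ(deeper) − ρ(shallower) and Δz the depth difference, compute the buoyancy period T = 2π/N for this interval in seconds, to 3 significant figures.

196 s

Δρ = 1025.86 − 1024.36 = 1.50 kg m⁻³ over Δz = 76 − 62 = 14 m.
N² = (9.8/1025) × (1.50/14) = 1.0244 × 10⁻³ s⁻².
N = √(1.0244 × 10⁻³) = 0.032006 rad s⁻¹, so T = 2π/N = 196.31 s ≈ 196 s.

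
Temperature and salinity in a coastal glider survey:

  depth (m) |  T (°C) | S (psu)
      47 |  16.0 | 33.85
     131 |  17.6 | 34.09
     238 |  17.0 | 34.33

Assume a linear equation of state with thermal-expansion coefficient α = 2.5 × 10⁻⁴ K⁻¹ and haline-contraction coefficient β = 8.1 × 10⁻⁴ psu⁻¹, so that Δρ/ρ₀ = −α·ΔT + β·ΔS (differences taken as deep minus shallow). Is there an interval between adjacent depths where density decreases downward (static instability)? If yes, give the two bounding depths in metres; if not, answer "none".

Evaluate Δρ/ρ₀ = −αΔT + βΔS across each adjacent pair:
  47–131 m: −αΔT+βΔS = −(2.5 × 10⁻⁴)(+1.6)+(8.1 × 10⁻⁴)(+0.24) = -2.1 × 10⁻⁴ → UNSTABLE
  131–238 m: −αΔT+βΔS = −(2.5 × 10⁻⁴)(-0.6)+(8.1 × 10⁻⁴)(+0.24) = 3.4 × 10⁻⁴ → stable
The 47–131 m interval has Δρ < 0: lighter water underlies denser water.

47–131 m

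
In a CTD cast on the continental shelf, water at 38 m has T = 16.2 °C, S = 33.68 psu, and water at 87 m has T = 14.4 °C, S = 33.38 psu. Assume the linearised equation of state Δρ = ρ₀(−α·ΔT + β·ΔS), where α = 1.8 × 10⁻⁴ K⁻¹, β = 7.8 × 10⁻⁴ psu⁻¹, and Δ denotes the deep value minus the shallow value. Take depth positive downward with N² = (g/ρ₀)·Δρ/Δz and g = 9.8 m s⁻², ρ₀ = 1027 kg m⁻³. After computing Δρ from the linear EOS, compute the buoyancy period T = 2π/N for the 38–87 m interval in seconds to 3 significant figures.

ΔT = -1.8 K, ΔS = -0.30 psu (deep − shallow).
Δρ/ρ₀ = −αΔT + βΔS = 3.24 × 10⁻⁴ − 2.34 × 10⁻⁴ = 9.00 × 10⁻⁵, so Δρ ≈ 0.09243 kg m⁻³.
N² = (g/ρ₀)·Δρ/Δz = g·(Δρ/ρ₀)/Δz = 9.8 × 9.00 × 10⁻⁵ / 49 = 1.8000 × 10⁻⁵ s⁻².
N = √(1.8000 × 10⁻⁵) = 4.2426 × 10⁻³ rad s⁻¹ → T = 2π/N = 1.4810 × 10³ s ≈ 1.48 × 10³ s.

1.48 × 10³ s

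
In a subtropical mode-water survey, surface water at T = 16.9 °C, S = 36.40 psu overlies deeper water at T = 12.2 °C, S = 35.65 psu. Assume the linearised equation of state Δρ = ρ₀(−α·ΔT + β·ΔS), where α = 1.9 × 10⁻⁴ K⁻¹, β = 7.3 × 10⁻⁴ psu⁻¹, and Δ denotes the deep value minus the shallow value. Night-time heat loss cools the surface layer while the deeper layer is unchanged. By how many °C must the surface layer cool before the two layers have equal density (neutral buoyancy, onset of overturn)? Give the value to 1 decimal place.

1.8 °C

Neutral buoyancy requires Δρ = 0, i.e. −α(T_deep − T_surf′) + β(S_deep − S_surf) = 0.
T_surf′ = T_deep − (β/α)·ΔS = 12.2 − (7.3 × 10⁻⁴/1.9 × 10⁻⁴)·(-0.75) = 15.082 °C.
Cooling required: 16.9 − (15.082) = 1.818 °C.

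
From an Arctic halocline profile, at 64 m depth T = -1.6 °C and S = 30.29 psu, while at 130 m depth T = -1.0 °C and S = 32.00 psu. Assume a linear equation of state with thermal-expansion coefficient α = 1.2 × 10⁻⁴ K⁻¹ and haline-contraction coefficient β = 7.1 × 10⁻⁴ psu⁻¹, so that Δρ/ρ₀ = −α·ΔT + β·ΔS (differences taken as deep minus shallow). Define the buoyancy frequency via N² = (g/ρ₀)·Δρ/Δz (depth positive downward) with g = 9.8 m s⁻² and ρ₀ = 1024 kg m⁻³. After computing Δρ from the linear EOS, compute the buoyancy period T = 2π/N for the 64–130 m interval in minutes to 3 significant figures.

ΔT = +0.6 K, ΔS = +1.71 psu (deep − shallow).
Δρ/ρ₀ = −αΔT + βΔS = -7.20 × 10⁻⁵ + 1.2141 × 10⁻³ = 1.1421 × 10⁻³, so Δρ ≈ 1.170 kg m⁻³.
N² = (g/ρ₀)·Δρ/Δz = g·(Δρ/ρ₀)/Δz = 9.8 × 1.1421 × 10⁻³ / 66 = 1.6958 × 10⁻⁴ s⁻².
N = √(1.6958 × 10⁻⁴) = 0.013022 rad s⁻¹ → T = 2π/N = 482.51 s = 8.0418 min ≈ 8.04 min.

8.04 min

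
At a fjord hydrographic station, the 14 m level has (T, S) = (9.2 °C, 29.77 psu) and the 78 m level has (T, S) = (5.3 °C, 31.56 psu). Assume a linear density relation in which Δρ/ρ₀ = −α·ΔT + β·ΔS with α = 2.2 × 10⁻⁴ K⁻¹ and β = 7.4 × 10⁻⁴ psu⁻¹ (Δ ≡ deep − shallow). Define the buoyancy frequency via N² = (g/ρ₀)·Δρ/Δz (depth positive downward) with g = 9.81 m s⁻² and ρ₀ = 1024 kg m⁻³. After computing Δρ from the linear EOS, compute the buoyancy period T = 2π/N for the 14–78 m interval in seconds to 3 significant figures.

ΔT = -3.9 K, ΔS = +1.79 psu (deep − shallow).
Δρ/ρ₀ = −αΔT + βΔS = 8.58 × 10⁻⁴ + 1.3246 × 10⁻³ = 2.1826 × 10⁻³, so Δρ ≈ 2.235 kg m⁻³.
N² = (g/ρ₀)·Δρ/Δz = g·(Δρ/ρ₀)/Δz = 9.81 × 2.1826 × 10⁻³ / 64 = 3.3455 × 10⁻⁴ s⁻².
N = √(3.3455 × 10⁻⁴) = 0.018291 rad s⁻¹ → T = 2π/N = 343.51 s ≈ 344 s.

344 s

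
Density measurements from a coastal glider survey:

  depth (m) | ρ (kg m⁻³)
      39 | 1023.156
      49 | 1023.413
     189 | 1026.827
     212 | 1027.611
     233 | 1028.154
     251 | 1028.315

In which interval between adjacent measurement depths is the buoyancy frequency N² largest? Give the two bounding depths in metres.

Compute the density gradient over each adjacent pair:
  39–49 m: Δρ/Δz = 0.257/10 = 0.026 kg m⁻⁴
  49–189 m: Δρ/Δz = 3.414/140 = 0.024 kg m⁻⁴
  189–212 m: Δρ/Δz = 0.784/23 = 0.034 kg m⁻⁴
  212–233 m: Δρ/Δz = 0.543/21 = 0.026 kg m⁻⁴
  233–251 m: Δρ/Δz = 0.161/18 = 8.9 × 10⁻³ kg m⁻⁴
The largest gradient is in the 189–212 m interval — the pycnocline.

189–212 m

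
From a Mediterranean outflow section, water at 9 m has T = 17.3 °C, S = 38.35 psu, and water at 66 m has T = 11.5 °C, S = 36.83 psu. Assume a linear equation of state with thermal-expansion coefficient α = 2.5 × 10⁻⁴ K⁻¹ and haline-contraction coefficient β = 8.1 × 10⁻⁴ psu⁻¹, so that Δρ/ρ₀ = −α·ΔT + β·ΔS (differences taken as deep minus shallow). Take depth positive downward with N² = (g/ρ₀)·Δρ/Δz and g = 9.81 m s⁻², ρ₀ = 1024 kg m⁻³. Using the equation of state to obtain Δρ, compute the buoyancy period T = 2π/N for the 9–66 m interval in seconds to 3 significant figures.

ΔT = -5.8 K, ΔS = -1.52 psu (deep − shallow).
Δρ/ρ₀ = −αΔT + βΔS = 1.45 × 10⁻³ − 1.2312 × 10⁻³ = 2.188 × 10⁻⁴, so Δρ ≈ 0.2241 kg m⁻³.
N² = (g/ρ₀)·Δρ/Δz = g·(Δρ/ρ₀)/Δz = 9.81 × 2.188 × 10⁻⁴ / 57 = 3.7657 × 10⁻⁵ s⁻².
N = √(3.7657 × 10⁻⁵) = 6.1365 × 10⁻³ rad s⁻¹ → T = 2π/N = 1.0239 × 10³ s ≈ 1.02 × 10³ s.

1.02 × 10³ s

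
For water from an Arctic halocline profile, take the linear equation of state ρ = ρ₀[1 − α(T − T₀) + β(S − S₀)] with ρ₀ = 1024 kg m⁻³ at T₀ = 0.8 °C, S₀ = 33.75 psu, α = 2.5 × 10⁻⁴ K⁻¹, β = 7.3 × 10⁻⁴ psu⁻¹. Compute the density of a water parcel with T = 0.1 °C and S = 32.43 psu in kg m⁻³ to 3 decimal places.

1023.192 kg m⁻³

T − T₀ = -0.7 K, S − S₀ = -1.32 psu.
Bracket = 1 − α·(-0.7) + β·(-1.32) = 1 + (-7.886 × 10⁻⁴) = 0.9992114.
ρ = 1024 × 0.9992114 = 1023.192 kg m⁻³.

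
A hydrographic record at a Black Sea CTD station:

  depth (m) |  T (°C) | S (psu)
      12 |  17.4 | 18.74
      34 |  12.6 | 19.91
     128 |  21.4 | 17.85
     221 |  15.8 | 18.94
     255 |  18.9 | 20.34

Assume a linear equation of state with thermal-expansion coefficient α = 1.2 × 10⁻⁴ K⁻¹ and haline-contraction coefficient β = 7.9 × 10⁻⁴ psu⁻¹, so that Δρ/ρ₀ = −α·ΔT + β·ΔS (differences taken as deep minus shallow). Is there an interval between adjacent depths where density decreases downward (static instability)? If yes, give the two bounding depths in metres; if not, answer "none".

34–128 m

Evaluate Δρ/ρ₀ = −αΔT + βΔS across each adjacent pair:
  12–34 m: −αΔT+βΔS = −(1.2 × 10⁻⁴)(-4.8)+(7.9 × 10⁻⁴)(+1.17) = 1.5 × 10⁻³ → stable
  34–128 m: −αΔT+βΔS = −(1.2 × 10⁻⁴)(+8.8)+(7.9 × 10⁻⁴)(-2.06) = -2.7 × 10⁻³ → UNSTABLE
  128–221 m: −αΔT+βΔS = −(1.2 × 10⁻⁴)(-5.6)+(7.9 × 10⁻⁴)(+1.09) = 1.5 × 10⁻³ → stable
  221–255 m: −αΔT+βΔS = −(1.2 × 10⁻⁴)(+3.1)+(7.9 × 10⁻⁴)(+1.40) = 7.3 × 10⁻⁴ → stable
The 34–128 m interval has Δρ < 0: lighter water underlies denser water.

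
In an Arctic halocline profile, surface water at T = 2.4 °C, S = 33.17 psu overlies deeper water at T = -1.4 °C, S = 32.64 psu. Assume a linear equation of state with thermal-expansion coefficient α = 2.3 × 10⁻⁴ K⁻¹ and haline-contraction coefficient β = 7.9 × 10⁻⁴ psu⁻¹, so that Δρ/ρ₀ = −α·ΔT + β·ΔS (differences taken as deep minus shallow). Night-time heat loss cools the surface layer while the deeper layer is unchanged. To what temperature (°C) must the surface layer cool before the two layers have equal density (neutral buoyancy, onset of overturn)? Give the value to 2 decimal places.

0.42 °C

Neutral buoyancy requires Δρ = 0, i.e. −α(T_deep − T_surf′) + β(S_deep − S_surf) = 0.
T_surf′ = T_deep − (β/α)·ΔS = -1.4 − (7.9 × 10⁻⁴/2.3 × 10⁻⁴)·(-0.53) = 0.4204 °C.
Cooling required: 2.4 − (0.4204) = 1.9796 °C.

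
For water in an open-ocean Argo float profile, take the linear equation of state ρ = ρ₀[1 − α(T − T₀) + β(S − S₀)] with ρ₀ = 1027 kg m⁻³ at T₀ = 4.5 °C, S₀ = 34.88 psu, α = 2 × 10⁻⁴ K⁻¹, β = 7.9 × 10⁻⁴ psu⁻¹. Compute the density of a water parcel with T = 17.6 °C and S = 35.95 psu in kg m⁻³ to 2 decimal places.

T − T₀ = +13.1 K, S − S₀ = +1.07 psu.
Bracket = 1 − α·(+13.1) + β·(+1.07) = 1 + (-1.7747 × 10⁻³) = 0.9982253.
ρ = 1027 × 0.9982253 = 1025.18 kg m⁻³.

1025.18 kg m⁻³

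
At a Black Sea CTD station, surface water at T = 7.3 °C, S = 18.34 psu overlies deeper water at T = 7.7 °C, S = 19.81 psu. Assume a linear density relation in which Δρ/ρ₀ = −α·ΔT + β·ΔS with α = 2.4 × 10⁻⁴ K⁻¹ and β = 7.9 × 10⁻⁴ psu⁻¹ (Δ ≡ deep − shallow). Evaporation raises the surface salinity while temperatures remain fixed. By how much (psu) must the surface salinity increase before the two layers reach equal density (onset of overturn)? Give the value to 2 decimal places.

Neutral buoyancy requires −α(T_deep − T_surf) + β(S_deep − S_surf′) = 0.
S_surf′ = S_deep − (α/β)·ΔT = 19.81 − (2.4 × 10⁻⁴/7.9 × 10⁻⁴)·(+0.4) = 19.6885 psu.
Increase required: 19.6885 − 18.34 = 1.3485 psu.

1.35 psu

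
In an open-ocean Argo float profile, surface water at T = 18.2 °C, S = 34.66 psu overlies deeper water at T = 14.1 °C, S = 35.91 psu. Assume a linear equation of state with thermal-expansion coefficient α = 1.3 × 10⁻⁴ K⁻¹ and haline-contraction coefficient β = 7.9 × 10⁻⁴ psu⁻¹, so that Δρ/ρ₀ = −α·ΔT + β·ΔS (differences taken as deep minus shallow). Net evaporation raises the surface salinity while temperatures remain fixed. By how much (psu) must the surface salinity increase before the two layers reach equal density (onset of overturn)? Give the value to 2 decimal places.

Neutral buoyancy requires −α(T_deep − T_surf) + β(S_deep − S_surf′) = 0.
S_surf′ = S_deep − (α/β)·ΔT = 35.91 − (1.3 × 10⁻⁴/7.9 × 10⁻⁴)·(-4.1) = 36.5847 psu.
Increase required: 36.5847 − 34.66 = 1.9247 psu.

1.92 psu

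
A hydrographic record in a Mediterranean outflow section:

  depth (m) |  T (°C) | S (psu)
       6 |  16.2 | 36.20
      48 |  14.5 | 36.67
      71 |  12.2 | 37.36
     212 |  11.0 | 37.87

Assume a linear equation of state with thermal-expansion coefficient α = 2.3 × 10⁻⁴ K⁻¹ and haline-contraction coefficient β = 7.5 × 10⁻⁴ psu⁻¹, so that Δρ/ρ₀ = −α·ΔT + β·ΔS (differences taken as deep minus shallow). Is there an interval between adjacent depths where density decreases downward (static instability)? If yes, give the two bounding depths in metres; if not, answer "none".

none

Evaluate Δρ/ρ₀ = −αΔT + βΔS across each adjacent pair:
  6–48 m: −αΔT+βΔS = −(2.3 × 10⁻⁴)(-1.7)+(7.5 × 10⁻⁴)(+0.47) = 7.4 × 10⁻⁴ → stable
  48–71 m: −αΔT+βΔS = −(2.3 × 10⁻⁴)(-2.3)+(7.5 × 10⁻⁴)(+0.69) = 1.0 × 10⁻³ → stable
  71–212 m: −αΔT+βΔS = −(2.3 × 10⁻⁴)(-1.2)+(7.5 × 10⁻⁴)(+0.51) = 6.6 × 10⁻⁴ → stable
Every interval has Δρ > 0: the column is stably stratified throughout.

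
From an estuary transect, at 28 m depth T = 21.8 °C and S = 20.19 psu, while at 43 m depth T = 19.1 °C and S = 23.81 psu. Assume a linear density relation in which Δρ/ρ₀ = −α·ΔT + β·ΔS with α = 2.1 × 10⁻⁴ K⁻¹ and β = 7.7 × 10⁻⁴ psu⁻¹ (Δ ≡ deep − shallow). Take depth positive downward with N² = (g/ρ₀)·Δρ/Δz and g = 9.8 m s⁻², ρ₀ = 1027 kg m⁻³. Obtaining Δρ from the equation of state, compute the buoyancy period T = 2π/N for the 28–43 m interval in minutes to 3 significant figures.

2.24 min

ΔT = -2.7 K, ΔS = +3.62 psu (deep − shallow).
Δρ/ρ₀ = −αΔT + βΔS = 5.67 × 10⁻⁴ + 2.7874 × 10⁻³ = 3.3544 × 10⁻³, so Δρ ≈ 3.445 kg m⁻³.
N² = (g/ρ₀)·Δρ/Δz = g·(Δρ/ρ₀)/Δz = 9.8 × 3.3544 × 10⁻³ / 15 = 2.1915 × 10⁻³ s⁻².
N = √(2.1915 × 10⁻³) = 0.046813 rad s⁻¹ → T = 2π/N = 134.22 s = 2.2370 min ≈ 2.24 min.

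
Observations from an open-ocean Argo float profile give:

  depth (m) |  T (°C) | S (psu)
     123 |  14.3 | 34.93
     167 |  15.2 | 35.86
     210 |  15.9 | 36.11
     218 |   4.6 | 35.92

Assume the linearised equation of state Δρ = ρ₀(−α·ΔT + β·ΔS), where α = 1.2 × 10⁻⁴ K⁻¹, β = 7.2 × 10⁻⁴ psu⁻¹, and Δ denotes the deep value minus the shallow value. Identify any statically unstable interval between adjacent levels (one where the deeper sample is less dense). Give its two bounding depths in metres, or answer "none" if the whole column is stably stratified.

none

Evaluate Δρ/ρ₀ = −αΔT + βΔS across each adjacent pair:
  123–167 m: −αΔT+βΔS = −(1.2 × 10⁻⁴)(+0.9)+(7.2 × 10⁻⁴)(+0.93) = 5.6 × 10⁻⁴ → stable
  167–210 m: −αΔT+βΔS = −(1.2 × 10⁻⁴)(+0.7)+(7.2 × 10⁻⁴)(+0.25) = 9.6 × 10⁻⁵ → stable
  210–218 m: −αΔT+βΔS = −(1.2 × 10⁻⁴)(-11.3)+(7.2 × 10⁻⁴)(-0.19) = 1.2 × 10⁻³ → stable
Every interval has Δρ > 0: the column is stably stratified throughout.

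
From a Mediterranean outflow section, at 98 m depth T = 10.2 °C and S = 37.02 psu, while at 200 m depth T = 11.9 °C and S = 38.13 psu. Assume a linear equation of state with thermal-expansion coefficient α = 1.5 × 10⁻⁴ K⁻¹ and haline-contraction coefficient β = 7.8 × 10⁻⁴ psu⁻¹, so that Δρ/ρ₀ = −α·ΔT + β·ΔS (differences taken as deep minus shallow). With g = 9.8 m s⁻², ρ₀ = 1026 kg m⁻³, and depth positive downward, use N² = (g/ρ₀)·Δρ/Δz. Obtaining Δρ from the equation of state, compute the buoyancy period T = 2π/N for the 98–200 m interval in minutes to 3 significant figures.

ΔT = +1.7 K, ΔS = +1.11 psu (deep − shallow).
Δρ/ρ₀ = −αΔT + βΔS = -2.55 × 10⁻⁴ + 8.658 × 10⁻⁴ = 6.108 × 10⁻⁴, so Δρ ≈ 0.6267 kg m⁻³.
N² = (g/ρ₀)·Δρ/Δz = g·(Δρ/ρ₀)/Δz = 9.8 × 6.108 × 10⁻⁴ / 102 = 5.8685 × 10⁻⁵ s⁻².
N = √(5.8685 × 10⁻⁵) = 7.6606 × 10⁻³ rad s⁻¹ → T = 2π/N = 820.19 s = 13.670 min ≈ 13.7 min.

13.7 min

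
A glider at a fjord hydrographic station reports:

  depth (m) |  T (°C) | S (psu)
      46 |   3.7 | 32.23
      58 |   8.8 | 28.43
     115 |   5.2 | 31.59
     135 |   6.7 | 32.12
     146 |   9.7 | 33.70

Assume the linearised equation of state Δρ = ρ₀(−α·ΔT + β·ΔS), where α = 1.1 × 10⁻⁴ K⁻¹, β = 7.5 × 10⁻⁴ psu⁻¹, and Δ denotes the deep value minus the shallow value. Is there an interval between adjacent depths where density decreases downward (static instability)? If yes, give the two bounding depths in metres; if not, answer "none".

Evaluate Δρ/ρ₀ = −αΔT + βΔS across each adjacent pair:
  46–58 m: −αΔT+βΔS = −(1.1 × 10⁻⁴)(+5.1)+(7.5 × 10⁻⁴)(-3.80) = -3.4 × 10⁻³ → UNSTABLE
  58–115 m: −αΔT+βΔS = −(1.1 × 10⁻⁴)(-3.6)+(7.5 × 10⁻⁴)(+3.16) = 2.8 × 10⁻³ → stable
  115–135 m: −αΔT+βΔS = −(1.1 × 10⁻⁴)(+1.5)+(7.5 × 10⁻⁴)(+0.53) = 2.3 × 10⁻⁴ → stable
  135–146 m: −αΔT+βΔS = −(1.1 × 10⁻⁴)(+3.0)+(7.5 × 10⁻⁴)(+1.58) = 8.6 × 10⁻⁴ → stable
The 46–58 m interval has Δρ < 0: lighter water underlies denser water.

46–58 m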